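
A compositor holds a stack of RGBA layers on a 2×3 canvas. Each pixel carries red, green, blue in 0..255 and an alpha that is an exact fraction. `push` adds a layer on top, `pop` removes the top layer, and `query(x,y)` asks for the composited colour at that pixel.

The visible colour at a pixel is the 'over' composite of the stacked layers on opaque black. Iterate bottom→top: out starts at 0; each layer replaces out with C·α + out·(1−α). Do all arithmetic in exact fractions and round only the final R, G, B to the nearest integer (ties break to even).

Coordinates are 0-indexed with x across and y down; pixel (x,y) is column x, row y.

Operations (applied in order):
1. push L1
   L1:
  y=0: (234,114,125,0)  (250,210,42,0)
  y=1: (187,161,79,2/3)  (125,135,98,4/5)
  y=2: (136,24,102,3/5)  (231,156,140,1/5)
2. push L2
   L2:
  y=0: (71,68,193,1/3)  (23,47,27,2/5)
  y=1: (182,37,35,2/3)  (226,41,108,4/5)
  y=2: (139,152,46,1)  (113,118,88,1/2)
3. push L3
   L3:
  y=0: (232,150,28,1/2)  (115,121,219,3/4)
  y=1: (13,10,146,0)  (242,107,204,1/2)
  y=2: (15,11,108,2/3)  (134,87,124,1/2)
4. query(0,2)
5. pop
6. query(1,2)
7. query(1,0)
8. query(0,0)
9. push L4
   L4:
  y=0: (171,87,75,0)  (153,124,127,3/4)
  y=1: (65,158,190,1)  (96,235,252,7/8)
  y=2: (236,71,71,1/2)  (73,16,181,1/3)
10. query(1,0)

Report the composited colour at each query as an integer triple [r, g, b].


(0,2) stack=L1,L2,L3; from [0,0,0]:
+L1 (α=3/5) → [408/5, 72/5, 306/5]
+L2 (α=1) → [139, 152, 46]
+L3 (α=2/3) → [169/3, 58, 262/3]
rounded: [56, 58, 87]

at x=1,y=2 over L1,L2:
L1 α=1/5: [231/5, 156/5, 28]
L2 α=1/2: [398/5, 373/5, 58]
rounded: [80, 75, 58]

at x=1,y=0 over L1,L2:
L1 α=0: [0, 0, 0]
L2 α=2/5: [46/5, 94/5, 54/5]
rounded: [9, 19, 11]

at x=0,y=0 over L1,L2:
after L1 α=0: [0, 0, 0]
after L2 α=1/3: [71/3, 68/3, 193/3]
rounded: [24, 23, 64]

at x=1,y=0 over L1,L2,L4:
+L1 (α=0) → [0, 0, 0]
+L2 (α=2/5) → [46/5, 94/5, 54/5]
+L4 (α=3/4) → [2341/20, 977/10, 1959/20]
→ [117, 98, 98]


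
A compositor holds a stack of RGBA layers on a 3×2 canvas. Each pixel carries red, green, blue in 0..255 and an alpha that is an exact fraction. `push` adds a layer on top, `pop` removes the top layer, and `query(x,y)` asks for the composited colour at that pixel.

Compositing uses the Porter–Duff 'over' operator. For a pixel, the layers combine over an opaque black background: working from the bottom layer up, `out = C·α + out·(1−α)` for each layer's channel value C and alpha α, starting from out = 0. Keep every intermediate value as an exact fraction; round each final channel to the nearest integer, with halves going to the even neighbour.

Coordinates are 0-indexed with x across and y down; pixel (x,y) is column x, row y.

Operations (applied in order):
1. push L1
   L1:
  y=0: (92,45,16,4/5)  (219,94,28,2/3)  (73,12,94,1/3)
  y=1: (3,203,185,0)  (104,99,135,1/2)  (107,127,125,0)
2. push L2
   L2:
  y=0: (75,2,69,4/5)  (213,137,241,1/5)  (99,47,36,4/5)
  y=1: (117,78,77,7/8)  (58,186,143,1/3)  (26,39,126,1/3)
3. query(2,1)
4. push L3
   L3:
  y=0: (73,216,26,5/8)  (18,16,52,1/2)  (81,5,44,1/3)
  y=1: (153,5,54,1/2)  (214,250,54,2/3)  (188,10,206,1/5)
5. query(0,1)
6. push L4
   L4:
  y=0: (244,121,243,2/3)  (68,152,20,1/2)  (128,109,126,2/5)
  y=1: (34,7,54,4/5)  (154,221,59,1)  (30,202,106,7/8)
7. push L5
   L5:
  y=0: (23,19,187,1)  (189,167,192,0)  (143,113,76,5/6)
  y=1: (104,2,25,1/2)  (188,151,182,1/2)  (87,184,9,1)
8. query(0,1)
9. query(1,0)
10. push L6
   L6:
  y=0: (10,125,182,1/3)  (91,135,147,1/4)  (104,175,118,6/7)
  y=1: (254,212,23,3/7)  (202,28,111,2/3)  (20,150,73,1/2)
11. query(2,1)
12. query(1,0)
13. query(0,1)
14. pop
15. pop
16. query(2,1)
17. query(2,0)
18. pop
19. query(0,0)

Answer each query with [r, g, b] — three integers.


query (2,1) [L1,L2] — begin 0,0,0
+L1 (α=0) → [0, 0, 0]
+L2 (α=1/3) → [26/3, 13, 42]
= [9, 13, 42]

at x=0,y=1 over L1,L2,L3:
L1 α=0: [0, 0, 0]
L2 α=7/8: [819/8, 273/4, 539/8]
L3 α=1/2: [2043/16, 293/8, 971/16]
= [128, 37, 61]

at x=0,y=1 over L1,L2,L3,L4,L5:
+L1 (α=0) → [0, 0, 0]
+L2 (α=7/8) → [819/8, 273/4, 539/8]
+L3 (α=1/2) → [2043/16, 293/8, 971/16]
+L4 (α=4/5) → [4219/80, 517/40, 4427/80]
+L5 (α=1/2) → [12539/160, 597/80, 6427/160]
rounded: [78, 7, 40]

(1,0) stack=L1,L2,L3,L4,L5; from [0,0,0]:
+L1 (α=2/3) → [146, 188/3, 56/3]
+L2 (α=1/5) → [797/5, 1163/15, 947/15]
+L3 (α=1/2) → [887/10, 1403/30, 1727/30]
+L4 (α=1/2) → [1567/20, 5963/60, 2327/60]
+L5 (α=0) → [1567/20, 5963/60, 2327/60]
= [78, 99, 39]

query (2,1) [L1,L2,L3,L4,L5,L6] — begin 0,0,0
+L1 (α=0) → [0, 0, 0]
+L2 (α=1/3) → [26/3, 13, 42]
+L3 (α=1/5) → [668/15, 62/5, 374/5]
+L4 (α=7/8) → [1909/60, 1783/10, 1021/10]
+L5 (α=1) → [87, 184, 9]
+L6 (α=1/2) → [107/2, 167, 41]
= [54, 167, 41]

(1,0) stack=L1,L2,L3,L4,L5,L6; from [0,0,0]:
+L1 (α=2/3) → [146, 188/3, 56/3]
+L2 (α=1/5) → [797/5, 1163/15, 947/15]
+L3 (α=1/2) → [887/10, 1403/30, 1727/30]
+L4 (α=1/2) → [1567/20, 5963/60, 2327/60]
+L5 (α=0) → [1567/20, 5963/60, 2327/60]
+L6 (α=1/4) → [6521/80, 8663/80, 5267/80]
rounded: [82, 108, 66]

(0,1) stack=L1,L2,L3,L4,L5,L6; from [0,0,0]:
after L1 α=0: [0, 0, 0]
after L2 α=7/8: [819/8, 273/4, 539/8]
after L3 α=1/2: [2043/16, 293/8, 971/16]
after L4 α=4/5: [4219/80, 517/40, 4427/80]
after L5 α=1/2: [12539/160, 597/80, 6427/160]
after L6 α=3/7: [43019/280, 13317/140, 9187/280]
= [154, 95, 33]

at x=2,y=1 over L1,L2,L3,L4:
after L1 α=0: [0, 0, 0]
after L2 α=1/3: [26/3, 13, 42]
after L3 α=1/5: [668/15, 62/5, 374/5]
after L4 α=7/8: [1909/60, 1783/10, 1021/10]
→ [32, 178, 102]

(2,0) stack=L1,L2,L3,L4; from [0,0,0]:
after L1 α=1/3: [73/3, 4, 94/3]
after L2 α=4/5: [1261/15, 192/5, 526/15]
after L3 α=1/3: [3737/45, 409/15, 1712/45]
after L4 α=2/5: [7577/75, 1499/25, 5492/75]
= [101, 60, 73]

query (0,0) [L1,L2,L3] — begin 0,0,0
+L1 (α=4/5) → [368/5, 36, 64/5]
+L2 (α=4/5) → [1868/25, 44/5, 1444/25]
+L3 (α=5/8) → [14729/200, 1383/10, 3791/100]
rounded: [74, 138, 38]


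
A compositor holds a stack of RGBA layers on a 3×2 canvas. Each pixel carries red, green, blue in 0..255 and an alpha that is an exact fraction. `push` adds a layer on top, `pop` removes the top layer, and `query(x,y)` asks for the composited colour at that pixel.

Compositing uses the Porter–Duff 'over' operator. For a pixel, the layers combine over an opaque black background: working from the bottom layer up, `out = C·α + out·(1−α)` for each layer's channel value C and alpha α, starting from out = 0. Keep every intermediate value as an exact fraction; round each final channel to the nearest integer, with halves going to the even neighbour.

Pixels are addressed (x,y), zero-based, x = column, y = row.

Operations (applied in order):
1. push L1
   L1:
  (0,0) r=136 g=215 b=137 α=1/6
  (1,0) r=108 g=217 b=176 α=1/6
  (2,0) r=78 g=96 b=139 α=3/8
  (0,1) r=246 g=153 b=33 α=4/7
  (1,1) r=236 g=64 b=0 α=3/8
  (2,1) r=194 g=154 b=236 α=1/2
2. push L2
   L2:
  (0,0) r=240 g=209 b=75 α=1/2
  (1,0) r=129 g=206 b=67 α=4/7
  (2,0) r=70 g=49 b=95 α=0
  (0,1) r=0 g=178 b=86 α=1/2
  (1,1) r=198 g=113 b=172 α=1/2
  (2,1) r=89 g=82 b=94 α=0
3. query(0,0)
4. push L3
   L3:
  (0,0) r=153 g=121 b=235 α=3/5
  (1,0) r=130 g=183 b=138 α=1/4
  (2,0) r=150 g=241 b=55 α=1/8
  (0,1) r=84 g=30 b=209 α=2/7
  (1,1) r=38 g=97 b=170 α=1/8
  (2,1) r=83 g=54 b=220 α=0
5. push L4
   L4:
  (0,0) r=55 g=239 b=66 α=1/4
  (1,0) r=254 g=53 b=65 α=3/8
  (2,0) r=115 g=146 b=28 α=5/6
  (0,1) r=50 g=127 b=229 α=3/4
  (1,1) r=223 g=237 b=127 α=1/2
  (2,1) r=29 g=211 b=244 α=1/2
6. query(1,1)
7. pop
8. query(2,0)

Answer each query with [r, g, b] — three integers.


at x=0,y=0 over L1,L2:
L1 α=1/6: [68/3, 215/6, 137/6]
L2 α=1/2: [394/3, 1469/12, 587/12]
→ [131, 122, 49]

query (1,1) [L1,L2,L3,L4] — begin 0,0,0
+L1 (α=3/8) → [177/2, 24, 0]
+L2 (α=1/2) → [573/4, 137/2, 86]
+L3 (α=1/8) → [4163/32, 1153/16, 193/2]
+L4 (α=1/2) → [11299/64, 4945/32, 447/4]
= [177, 155, 112]

at x=2,y=0 over L1,L2,L3:
+L1 (α=3/8) → [117/4, 36, 417/8]
+L2 (α=0) → [117/4, 36, 417/8]
+L3 (α=1/8) → [1419/32, 493/8, 3359/64]
→ [44, 62, 52]


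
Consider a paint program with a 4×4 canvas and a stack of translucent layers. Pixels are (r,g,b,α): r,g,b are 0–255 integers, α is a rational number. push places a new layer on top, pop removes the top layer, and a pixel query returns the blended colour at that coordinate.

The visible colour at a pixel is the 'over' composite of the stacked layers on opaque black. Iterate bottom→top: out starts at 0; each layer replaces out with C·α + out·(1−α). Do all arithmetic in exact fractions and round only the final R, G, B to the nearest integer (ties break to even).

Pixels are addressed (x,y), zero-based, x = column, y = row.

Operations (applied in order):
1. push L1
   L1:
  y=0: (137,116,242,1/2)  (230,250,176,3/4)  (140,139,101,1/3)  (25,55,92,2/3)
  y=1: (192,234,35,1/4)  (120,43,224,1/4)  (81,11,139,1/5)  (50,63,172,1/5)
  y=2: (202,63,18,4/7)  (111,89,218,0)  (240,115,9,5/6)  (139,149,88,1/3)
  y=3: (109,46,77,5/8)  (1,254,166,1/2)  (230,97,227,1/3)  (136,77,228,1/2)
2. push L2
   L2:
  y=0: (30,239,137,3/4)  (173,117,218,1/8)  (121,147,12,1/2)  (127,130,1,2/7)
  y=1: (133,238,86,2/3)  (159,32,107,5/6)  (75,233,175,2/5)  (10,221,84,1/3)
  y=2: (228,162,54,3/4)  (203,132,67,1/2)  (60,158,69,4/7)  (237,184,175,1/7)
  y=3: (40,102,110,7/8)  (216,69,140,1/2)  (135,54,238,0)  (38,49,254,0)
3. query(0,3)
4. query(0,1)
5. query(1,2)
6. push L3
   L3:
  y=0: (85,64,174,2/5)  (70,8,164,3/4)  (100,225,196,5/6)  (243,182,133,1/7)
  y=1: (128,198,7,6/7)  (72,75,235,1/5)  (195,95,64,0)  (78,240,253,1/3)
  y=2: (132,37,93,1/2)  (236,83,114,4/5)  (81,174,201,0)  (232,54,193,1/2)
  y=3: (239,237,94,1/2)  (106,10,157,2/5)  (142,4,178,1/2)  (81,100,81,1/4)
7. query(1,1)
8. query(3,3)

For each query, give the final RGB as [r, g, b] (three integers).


(0,3) stack=L1,L2; from [0,0,0]:
after L1 α=5/8: [545/8, 115/4, 385/8]
after L2 α=7/8: [2785/64, 2971/32, 6545/64]
→ [44, 93, 102]

(0,1) stack=L1,L2; from [0,0,0]:
+L1 (α=1/4) → [48, 117/2, 35/4]
+L2 (α=2/3) → [314/3, 1069/6, 241/4]
= [105, 178, 60]

(1,2) stack=L1,L2; from [0,0,0]:
L1 α=0: [0, 0, 0]
L2 α=1/2: [203/2, 66, 67/2]
→ [102, 66, 34]

at x=1,y=1 over L1,L2,L3:
after L1 α=1/4: [30, 43/4, 56]
after L2 α=5/6: [275/2, 683/24, 197/2]
after L3 α=1/5: [622/5, 1133/30, 629/5]
= [124, 38, 126]

query (3,3) [L1,L2,L3] — begin 0,0,0
after L1 α=1/2: [68, 77/2, 114]
after L2 α=0: [68, 77/2, 114]
after L3 α=1/4: [285/4, 431/8, 423/4]
→ [71, 54, 106]


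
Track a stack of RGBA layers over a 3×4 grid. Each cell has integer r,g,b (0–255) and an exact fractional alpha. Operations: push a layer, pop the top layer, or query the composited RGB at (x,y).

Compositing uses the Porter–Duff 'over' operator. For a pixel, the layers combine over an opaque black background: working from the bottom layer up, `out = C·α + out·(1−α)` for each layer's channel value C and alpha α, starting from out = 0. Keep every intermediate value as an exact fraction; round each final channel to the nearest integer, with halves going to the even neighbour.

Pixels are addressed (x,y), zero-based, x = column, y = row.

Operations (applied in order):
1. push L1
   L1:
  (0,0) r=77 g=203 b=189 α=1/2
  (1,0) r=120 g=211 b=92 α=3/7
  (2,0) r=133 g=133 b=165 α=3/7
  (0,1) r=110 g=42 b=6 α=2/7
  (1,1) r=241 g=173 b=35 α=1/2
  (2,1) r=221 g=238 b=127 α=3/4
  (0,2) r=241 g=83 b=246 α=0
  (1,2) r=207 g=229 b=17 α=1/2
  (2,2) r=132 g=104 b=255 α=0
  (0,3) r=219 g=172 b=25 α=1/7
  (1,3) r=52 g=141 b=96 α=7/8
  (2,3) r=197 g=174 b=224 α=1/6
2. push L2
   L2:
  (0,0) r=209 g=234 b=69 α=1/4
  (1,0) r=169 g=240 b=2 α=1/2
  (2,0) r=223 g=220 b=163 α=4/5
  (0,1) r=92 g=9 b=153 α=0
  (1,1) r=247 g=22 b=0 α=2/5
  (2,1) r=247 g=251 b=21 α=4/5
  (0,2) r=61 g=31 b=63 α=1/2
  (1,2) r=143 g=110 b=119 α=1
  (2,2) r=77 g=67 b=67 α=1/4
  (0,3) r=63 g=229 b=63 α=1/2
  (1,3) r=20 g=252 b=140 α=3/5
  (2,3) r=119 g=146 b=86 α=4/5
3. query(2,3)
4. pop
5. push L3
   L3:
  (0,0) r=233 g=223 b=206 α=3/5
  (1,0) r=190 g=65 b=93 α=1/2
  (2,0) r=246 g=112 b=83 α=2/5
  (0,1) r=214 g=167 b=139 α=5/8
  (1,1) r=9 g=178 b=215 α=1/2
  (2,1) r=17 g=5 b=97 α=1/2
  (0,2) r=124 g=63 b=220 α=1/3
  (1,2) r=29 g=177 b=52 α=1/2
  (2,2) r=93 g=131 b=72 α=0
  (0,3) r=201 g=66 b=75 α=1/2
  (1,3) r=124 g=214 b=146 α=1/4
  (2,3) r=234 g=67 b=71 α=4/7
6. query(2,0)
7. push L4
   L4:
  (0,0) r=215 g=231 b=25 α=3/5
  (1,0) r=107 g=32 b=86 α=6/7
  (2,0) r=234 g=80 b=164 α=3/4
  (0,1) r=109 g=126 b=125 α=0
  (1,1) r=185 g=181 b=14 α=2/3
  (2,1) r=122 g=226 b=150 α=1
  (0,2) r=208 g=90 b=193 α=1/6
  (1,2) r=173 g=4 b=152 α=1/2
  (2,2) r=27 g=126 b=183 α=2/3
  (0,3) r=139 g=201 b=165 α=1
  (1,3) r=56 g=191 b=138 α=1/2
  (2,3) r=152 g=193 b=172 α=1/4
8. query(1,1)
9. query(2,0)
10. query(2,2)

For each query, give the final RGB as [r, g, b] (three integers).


(2,3) stack=L1,L2; from [0,0,0]:
after L1 α=1/6: [197/6, 29, 112/3]
after L2 α=4/5: [3053/30, 613/5, 1144/15]
rounded: [102, 123, 76]

at x=2,y=0 over L1,L3:
L1 α=3/7: [57, 57, 495/7]
L3 α=2/5: [663/5, 79, 2647/35]
rounded: [133, 79, 76]

query (1,1) [L1,L3,L4] — begin 0,0,0
+L1 (α=1/2) → [241/2, 173/2, 35/2]
+L3 (α=1/2) → [259/4, 529/4, 465/4]
+L4 (α=2/3) → [1739/12, 659/4, 577/12]
→ [145, 165, 48]

(2,0) stack=L1,L3,L4; from [0,0,0]:
L1 α=3/7: [57, 57, 495/7]
L3 α=2/5: [663/5, 79, 2647/35]
L4 α=3/4: [4173/20, 319/4, 19867/140]
= [209, 80, 142]

at x=2,y=2 over L1,L3,L4:
L1 α=0: [0, 0, 0]
L3 α=0: [0, 0, 0]
L4 α=2/3: [18, 84, 122]
rounded: [18, 84, 122]


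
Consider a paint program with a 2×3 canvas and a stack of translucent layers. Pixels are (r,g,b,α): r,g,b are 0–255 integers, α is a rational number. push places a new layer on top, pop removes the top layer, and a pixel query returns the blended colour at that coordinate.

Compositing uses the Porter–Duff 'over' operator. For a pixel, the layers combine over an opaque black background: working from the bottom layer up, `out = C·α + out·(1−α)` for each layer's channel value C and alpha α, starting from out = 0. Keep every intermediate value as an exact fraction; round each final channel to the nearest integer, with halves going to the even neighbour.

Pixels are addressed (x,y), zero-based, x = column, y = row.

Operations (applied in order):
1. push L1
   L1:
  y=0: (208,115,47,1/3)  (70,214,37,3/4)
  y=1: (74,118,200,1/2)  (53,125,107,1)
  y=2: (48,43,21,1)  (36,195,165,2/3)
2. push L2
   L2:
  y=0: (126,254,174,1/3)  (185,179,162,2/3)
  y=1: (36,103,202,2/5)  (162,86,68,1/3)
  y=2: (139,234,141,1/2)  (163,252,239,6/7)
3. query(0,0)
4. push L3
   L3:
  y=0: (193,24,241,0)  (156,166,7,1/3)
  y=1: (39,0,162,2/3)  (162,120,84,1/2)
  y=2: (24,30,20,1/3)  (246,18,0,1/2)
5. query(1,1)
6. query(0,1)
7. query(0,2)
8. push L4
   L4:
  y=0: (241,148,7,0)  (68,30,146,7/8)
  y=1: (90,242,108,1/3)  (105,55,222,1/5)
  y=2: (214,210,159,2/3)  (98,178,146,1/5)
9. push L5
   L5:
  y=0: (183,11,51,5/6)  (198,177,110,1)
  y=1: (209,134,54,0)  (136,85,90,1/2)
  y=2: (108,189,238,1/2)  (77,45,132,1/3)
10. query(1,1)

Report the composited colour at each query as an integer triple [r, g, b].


query (0,0) [L1,L2] — begin 0,0,0
after L1 α=1/3: [208/3, 115/3, 47/3]
after L2 α=1/3: [794/9, 992/9, 616/9]
→ [88, 110, 68]

at x=1,y=1 over L1,L2,L3:
+L1 (α=1) → [53, 125, 107]
+L2 (α=1/3) → [268/3, 112, 94]
+L3 (α=1/2) → [377/3, 116, 89]
rounded: [126, 116, 89]

(0,1) stack=L1,L2,L3; from [0,0,0]:
after L1 α=1/2: [37, 59, 100]
after L2 α=2/5: [183/5, 383/5, 704/5]
after L3 α=2/3: [191/5, 383/15, 2324/15]
= [38, 26, 155]

at x=0,y=2 over L1,L2,L3:
+L1 (α=1) → [48, 43, 21]
+L2 (α=1/2) → [187/2, 277/2, 81]
+L3 (α=1/3) → [211/3, 307/3, 182/3]
→ [70, 102, 61]

(1,1) stack=L1,L2,L3,L4,L5; from [0,0,0]:
L1 α=1: [53, 125, 107]
L2 α=1/3: [268/3, 112, 94]
L3 α=1/2: [377/3, 116, 89]
L4 α=1/5: [1823/15, 519/5, 578/5]
L5 α=1/2: [3863/30, 472/5, 514/5]
→ [129, 94, 103]


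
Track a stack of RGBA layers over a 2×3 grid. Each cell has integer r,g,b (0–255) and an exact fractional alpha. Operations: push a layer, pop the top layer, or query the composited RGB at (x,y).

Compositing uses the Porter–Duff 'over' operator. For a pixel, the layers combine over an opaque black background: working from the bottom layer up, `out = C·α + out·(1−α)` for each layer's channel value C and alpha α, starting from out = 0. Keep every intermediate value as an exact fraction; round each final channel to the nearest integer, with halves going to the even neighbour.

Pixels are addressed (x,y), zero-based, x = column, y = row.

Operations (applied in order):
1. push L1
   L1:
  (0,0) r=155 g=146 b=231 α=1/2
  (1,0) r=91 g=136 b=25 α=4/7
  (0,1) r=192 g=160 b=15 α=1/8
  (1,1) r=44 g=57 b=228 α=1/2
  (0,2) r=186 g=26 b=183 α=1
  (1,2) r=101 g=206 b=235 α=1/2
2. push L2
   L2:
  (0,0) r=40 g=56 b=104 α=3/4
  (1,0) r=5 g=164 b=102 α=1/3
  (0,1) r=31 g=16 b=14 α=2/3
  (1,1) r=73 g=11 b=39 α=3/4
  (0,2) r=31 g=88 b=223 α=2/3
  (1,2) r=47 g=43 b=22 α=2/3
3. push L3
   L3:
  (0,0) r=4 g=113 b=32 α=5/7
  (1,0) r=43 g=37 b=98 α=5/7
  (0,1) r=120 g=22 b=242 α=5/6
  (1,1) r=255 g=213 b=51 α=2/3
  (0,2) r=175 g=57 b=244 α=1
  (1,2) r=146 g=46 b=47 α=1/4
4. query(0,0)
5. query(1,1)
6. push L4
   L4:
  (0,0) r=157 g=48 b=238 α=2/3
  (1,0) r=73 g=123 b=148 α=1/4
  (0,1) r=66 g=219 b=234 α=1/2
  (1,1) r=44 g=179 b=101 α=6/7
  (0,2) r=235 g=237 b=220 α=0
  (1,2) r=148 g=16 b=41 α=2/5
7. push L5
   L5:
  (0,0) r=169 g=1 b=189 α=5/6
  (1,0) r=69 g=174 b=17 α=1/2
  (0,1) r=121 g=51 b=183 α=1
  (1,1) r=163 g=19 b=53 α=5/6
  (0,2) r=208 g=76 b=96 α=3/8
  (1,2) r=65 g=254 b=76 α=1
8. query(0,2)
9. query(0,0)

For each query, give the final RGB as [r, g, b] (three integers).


at x=0,y=0 over L1,L2,L3:
after L1 α=1/2: [155/2, 73, 231/2]
after L2 α=3/4: [395/8, 241/4, 855/8]
after L3 α=5/7: [475/28, 1371/14, 1495/28]
→ [17, 98, 53]

(1,1) stack=L1,L2,L3; from [0,0,0]:
L1 α=1/2: [22, 57/2, 114]
L2 α=3/4: [241/4, 123/8, 231/4]
L3 α=2/3: [2281/12, 1177/8, 213/4]
→ [190, 147, 53]

at x=0,y=2 over L1,L2,L3,L4,L5:
L1 α=1: [186, 26, 183]
L2 α=2/3: [248/3, 202/3, 629/3]
L3 α=1: [175, 57, 244]
L4 α=0: [175, 57, 244]
L5 α=3/8: [1499/8, 513/8, 377/2]
= [187, 64, 188]

query (0,0) [L1,L2,L3,L4,L5] — begin 0,0,0
after L1 α=1/2: [155/2, 73, 231/2]
after L2 α=3/4: [395/8, 241/4, 855/8]
after L3 α=5/7: [475/28, 1371/14, 1495/28]
after L4 α=2/3: [3089/28, 905/14, 4941/28]
after L5 α=5/6: [26749/168, 325/28, 10467/56]
→ [159, 12, 187]


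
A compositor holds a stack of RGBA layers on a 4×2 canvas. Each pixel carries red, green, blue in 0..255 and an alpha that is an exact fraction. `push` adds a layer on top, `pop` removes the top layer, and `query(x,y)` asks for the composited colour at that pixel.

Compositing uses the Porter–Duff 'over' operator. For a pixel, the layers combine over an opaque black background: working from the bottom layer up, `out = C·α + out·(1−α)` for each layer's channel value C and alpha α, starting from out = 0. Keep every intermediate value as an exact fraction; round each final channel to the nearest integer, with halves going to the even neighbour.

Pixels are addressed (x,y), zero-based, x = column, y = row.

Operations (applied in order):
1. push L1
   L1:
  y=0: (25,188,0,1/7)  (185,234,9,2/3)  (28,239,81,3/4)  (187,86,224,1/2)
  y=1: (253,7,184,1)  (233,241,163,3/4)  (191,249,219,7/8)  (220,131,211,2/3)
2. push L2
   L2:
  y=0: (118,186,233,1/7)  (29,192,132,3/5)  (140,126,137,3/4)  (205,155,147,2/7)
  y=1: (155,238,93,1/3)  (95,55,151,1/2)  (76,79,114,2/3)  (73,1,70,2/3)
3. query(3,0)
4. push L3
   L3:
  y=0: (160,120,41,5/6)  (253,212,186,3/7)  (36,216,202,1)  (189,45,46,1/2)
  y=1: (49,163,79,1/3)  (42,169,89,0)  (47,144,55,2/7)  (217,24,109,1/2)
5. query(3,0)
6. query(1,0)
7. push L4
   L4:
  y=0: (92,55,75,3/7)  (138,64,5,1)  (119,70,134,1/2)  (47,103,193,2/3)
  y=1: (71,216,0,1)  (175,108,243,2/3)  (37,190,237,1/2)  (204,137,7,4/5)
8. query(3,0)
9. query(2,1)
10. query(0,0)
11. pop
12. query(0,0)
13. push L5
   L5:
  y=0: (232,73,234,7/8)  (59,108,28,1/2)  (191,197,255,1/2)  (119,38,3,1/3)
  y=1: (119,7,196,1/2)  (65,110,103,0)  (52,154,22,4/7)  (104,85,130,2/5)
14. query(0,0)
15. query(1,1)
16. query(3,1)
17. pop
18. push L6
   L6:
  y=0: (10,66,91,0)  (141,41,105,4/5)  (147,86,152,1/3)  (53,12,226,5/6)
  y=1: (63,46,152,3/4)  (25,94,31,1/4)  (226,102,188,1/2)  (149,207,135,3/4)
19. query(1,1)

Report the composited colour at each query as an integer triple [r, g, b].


query (3,0) [L1,L2] — begin 0,0,0
+L1 (α=1/2) → [187/2, 43, 112]
+L2 (α=2/7) → [1755/14, 75, 122]
= [125, 75, 122]

(3,0) stack=L1,L2,L3; from [0,0,0]:
after L1 α=1/2: [187/2, 43, 112]
after L2 α=2/7: [1755/14, 75, 122]
after L3 α=1/2: [4401/28, 60, 84]
rounded: [157, 60, 84]

query (1,0) [L1,L2,L3] — begin 0,0,0
L1 α=2/3: [370/3, 156, 6]
L2 α=3/5: [1001/15, 888/5, 408/5]
L3 α=3/7: [15389/105, 6732/35, 4422/35]
→ [147, 192, 126]

(3,0) stack=L1,L2,L3,L4; from [0,0,0]:
after L1 α=1/2: [187/2, 43, 112]
after L2 α=2/7: [1755/14, 75, 122]
after L3 α=1/2: [4401/28, 60, 84]
after L4 α=2/3: [7033/84, 266/3, 470/3]
→ [84, 89, 157]

at x=2,y=1 over L1,L2,L3,L4:
L1 α=7/8: [1337/8, 1743/8, 1533/8]
L2 α=2/3: [851/8, 3007/24, 1119/8]
L3 α=2/7: [5007/56, 21947/168, 925/8]
L4 α=1/2: [7079/112, 53867/336, 2821/16]
→ [63, 160, 176]

(0,0) stack=L1,L2,L3,L4; from [0,0,0]:
after L1 α=1/7: [25/7, 188/7, 0]
after L2 α=1/7: [976/49, 2430/49, 233/7]
after L3 α=5/6: [6696/49, 5305/49, 278/7]
after L4 α=3/7: [40308/343, 29305/343, 2687/49]
→ [118, 85, 55]

query (0,0) [L1,L2,L3] — begin 0,0,0
+L1 (α=1/7) → [25/7, 188/7, 0]
+L2 (α=1/7) → [976/49, 2430/49, 233/7]
+L3 (α=5/6) → [6696/49, 5305/49, 278/7]
rounded: [137, 108, 40]

query (0,0) [L1,L2,L3,L5] — begin 0,0,0
after L1 α=1/7: [25/7, 188/7, 0]
after L2 α=1/7: [976/49, 2430/49, 233/7]
after L3 α=5/6: [6696/49, 5305/49, 278/7]
after L5 α=7/8: [10784/49, 3793/49, 1468/7]
rounded: [220, 77, 210]

at x=1,y=1 over L1,L2,L3,L5:
L1 α=3/4: [699/4, 723/4, 489/4]
L2 α=1/2: [1079/8, 943/8, 1093/8]
L3 α=0: [1079/8, 943/8, 1093/8]
L5 α=0: [1079/8, 943/8, 1093/8]
→ [135, 118, 137]

query (3,1) [L1,L2,L3,L5] — begin 0,0,0
+L1 (α=2/3) → [440/3, 262/3, 422/3]
+L2 (α=2/3) → [878/9, 268/9, 842/9]
+L3 (α=1/2) → [2831/18, 242/9, 1823/18]
+L5 (α=2/5) → [4079/30, 752/15, 3383/30]
→ [136, 50, 113]

(1,1) stack=L1,L2,L3,L6; from [0,0,0]:
+L1 (α=3/4) → [699/4, 723/4, 489/4]
+L2 (α=1/2) → [1079/8, 943/8, 1093/8]
+L3 (α=0) → [1079/8, 943/8, 1093/8]
+L6 (α=1/4) → [3437/32, 3581/32, 3527/32]
→ [107, 112, 110]


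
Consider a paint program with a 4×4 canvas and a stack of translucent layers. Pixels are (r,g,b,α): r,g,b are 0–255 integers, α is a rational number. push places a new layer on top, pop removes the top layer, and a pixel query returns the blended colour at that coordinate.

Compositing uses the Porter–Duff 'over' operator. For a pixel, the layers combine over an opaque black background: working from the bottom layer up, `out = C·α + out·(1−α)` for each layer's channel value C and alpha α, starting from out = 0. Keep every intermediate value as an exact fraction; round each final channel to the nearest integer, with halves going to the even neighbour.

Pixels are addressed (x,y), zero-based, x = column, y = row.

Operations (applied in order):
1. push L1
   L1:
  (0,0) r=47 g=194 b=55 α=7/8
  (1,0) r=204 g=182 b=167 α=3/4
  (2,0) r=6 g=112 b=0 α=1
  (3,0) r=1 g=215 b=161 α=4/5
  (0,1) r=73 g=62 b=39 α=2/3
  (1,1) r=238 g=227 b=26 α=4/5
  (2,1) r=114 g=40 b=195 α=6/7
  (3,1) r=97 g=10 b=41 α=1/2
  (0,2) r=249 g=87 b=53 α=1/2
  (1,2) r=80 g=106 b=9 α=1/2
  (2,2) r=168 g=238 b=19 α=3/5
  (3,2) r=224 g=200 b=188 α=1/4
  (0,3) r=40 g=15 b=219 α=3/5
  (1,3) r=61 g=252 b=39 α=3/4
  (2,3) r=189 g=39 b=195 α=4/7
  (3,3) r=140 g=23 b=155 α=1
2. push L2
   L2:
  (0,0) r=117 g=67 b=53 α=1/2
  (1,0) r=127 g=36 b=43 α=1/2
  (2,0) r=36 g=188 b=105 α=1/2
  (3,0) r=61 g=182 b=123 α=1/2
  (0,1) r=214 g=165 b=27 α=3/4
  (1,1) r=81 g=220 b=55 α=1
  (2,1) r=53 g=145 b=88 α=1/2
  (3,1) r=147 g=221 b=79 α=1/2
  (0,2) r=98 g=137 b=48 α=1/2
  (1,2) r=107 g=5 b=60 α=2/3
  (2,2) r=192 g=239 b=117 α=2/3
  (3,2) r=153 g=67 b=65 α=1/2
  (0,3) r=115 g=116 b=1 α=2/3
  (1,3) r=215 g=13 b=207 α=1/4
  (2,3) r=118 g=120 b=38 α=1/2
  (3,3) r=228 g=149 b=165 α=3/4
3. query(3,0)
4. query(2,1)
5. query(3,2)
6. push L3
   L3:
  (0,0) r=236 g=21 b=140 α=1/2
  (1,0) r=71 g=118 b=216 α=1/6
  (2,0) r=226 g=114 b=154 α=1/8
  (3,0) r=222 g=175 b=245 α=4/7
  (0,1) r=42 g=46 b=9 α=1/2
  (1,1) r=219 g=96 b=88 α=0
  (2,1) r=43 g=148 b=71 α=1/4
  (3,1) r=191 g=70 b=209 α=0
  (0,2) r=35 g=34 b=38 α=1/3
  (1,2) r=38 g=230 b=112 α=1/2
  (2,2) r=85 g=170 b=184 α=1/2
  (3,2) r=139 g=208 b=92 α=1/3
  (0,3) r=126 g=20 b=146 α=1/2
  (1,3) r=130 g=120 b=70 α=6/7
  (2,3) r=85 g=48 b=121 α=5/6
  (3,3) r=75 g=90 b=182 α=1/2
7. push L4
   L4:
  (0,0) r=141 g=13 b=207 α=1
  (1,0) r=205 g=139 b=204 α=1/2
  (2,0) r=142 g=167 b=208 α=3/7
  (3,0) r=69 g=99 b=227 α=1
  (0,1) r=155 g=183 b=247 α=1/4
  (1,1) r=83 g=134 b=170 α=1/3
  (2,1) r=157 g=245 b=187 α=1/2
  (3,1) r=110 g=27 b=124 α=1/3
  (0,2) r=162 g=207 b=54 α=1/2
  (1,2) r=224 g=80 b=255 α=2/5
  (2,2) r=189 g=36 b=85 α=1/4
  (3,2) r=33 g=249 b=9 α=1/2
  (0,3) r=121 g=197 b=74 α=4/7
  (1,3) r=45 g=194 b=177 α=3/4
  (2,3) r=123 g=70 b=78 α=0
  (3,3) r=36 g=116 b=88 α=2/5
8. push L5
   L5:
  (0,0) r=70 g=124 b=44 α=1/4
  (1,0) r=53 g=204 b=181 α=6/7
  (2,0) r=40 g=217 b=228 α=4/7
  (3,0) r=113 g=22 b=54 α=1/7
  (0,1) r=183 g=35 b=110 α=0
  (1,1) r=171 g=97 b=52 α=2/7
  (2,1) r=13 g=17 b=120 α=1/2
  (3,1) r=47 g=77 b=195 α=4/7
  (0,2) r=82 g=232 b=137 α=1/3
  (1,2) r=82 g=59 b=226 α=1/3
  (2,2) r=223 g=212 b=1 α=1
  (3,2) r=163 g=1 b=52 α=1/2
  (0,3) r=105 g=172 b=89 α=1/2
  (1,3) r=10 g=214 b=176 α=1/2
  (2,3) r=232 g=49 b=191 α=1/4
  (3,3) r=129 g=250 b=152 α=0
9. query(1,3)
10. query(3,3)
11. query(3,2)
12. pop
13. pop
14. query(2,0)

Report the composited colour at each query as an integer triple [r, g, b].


at x=3,y=0 over L1,L2:
L1 α=4/5: [4/5, 172, 644/5]
L2 α=1/2: [309/10, 177, 1259/10]
= [31, 177, 126]

at x=2,y=1 over L1,L2:
L1 α=6/7: [684/7, 240/7, 1170/7]
L2 α=1/2: [1055/14, 1255/14, 893/7]
rounded: [75, 90, 128]

(3,2) stack=L1,L2; from [0,0,0]:
+L1 (α=1/4) → [56, 50, 47]
+L2 (α=1/2) → [209/2, 117/2, 56]
rounded: [104, 58, 56]

query (1,3) [L1,L2,L3,L4,L5] — begin 0,0,0
L1 α=3/4: [183/4, 189, 117/4]
L2 α=1/4: [1409/16, 145, 1179/16]
L3 α=6/7: [13889/112, 865/7, 7899/112]
L4 α=3/4: [29009/448, 4939/28, 67371/448]
L5 α=1/2: [33489/896, 10931/56, 146219/896]
rounded: [37, 195, 163]

at x=3,y=3 over L1,L2,L3,L4,L5:
L1 α=1: [140, 23, 155]
L2 α=3/4: [206, 235/2, 325/2]
L3 α=1/2: [281/2, 415/4, 689/4]
L4 α=2/5: [987/10, 2173/20, 2771/20]
L5 α=0: [987/10, 2173/20, 2771/20]
= [99, 109, 139]

(3,2) stack=L1,L2,L3,L4,L5; from [0,0,0]:
L1 α=1/4: [56, 50, 47]
L2 α=1/2: [209/2, 117/2, 56]
L3 α=1/3: [116, 325/3, 68]
L4 α=1/2: [149/2, 536/3, 77/2]
L5 α=1/2: [475/4, 539/6, 181/4]
= [119, 90, 45]

(2,0) stack=L1,L2,L3; from [0,0,0]:
L1 α=1: [6, 112, 0]
L2 α=1/2: [21, 150, 105/2]
L3 α=1/8: [373/8, 291/2, 1043/16]
→ [47, 146, 65]


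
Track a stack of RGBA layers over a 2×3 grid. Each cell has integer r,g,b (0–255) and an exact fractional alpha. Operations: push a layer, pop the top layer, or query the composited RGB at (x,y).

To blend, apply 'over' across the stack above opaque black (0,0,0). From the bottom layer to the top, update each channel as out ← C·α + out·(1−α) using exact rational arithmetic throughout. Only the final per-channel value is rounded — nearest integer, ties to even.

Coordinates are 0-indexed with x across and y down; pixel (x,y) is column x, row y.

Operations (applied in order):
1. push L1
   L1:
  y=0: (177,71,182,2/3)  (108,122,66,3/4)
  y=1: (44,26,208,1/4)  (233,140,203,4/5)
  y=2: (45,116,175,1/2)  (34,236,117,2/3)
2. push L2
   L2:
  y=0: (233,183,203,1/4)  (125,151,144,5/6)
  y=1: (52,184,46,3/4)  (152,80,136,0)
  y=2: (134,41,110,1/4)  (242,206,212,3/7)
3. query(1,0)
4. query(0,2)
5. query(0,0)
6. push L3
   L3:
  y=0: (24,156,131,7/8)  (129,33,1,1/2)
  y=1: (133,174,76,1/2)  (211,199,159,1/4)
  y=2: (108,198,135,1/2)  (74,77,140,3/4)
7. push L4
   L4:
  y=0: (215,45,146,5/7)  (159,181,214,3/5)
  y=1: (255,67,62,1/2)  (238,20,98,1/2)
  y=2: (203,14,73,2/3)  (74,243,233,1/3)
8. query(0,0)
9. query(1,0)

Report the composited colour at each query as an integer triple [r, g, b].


query (1,0) [L1,L2] — begin 0,0,0
L1 α=3/4: [81, 183/2, 99/2]
L2 α=5/6: [353/3, 1693/12, 513/4]
→ [118, 141, 128]

at x=0,y=2 over L1,L2:
after L1 α=1/2: [45/2, 58, 175/2]
after L2 α=1/4: [403/8, 215/4, 745/8]
→ [50, 54, 93]

at x=0,y=0 over L1,L2:
L1 α=2/3: [118, 142/3, 364/3]
L2 α=1/4: [587/4, 325/4, 567/4]
→ [147, 81, 142]

query (0,0) [L1,L2,L3,L4] — begin 0,0,0
L1 α=2/3: [118, 142/3, 364/3]
L2 α=1/4: [587/4, 325/4, 567/4]
L3 α=7/8: [1259/32, 4693/32, 4235/32]
L4 α=5/7: [2637/16, 8293/112, 15915/112]
rounded: [165, 74, 142]

query (1,0) [L1,L2,L3,L4] — begin 0,0,0
+L1 (α=3/4) → [81, 183/2, 99/2]
+L2 (α=5/6) → [353/3, 1693/12, 513/4]
+L3 (α=1/2) → [370/3, 2089/24, 517/8]
+L4 (α=3/5) → [2171/15, 1721/12, 617/4]
= [145, 143, 154]


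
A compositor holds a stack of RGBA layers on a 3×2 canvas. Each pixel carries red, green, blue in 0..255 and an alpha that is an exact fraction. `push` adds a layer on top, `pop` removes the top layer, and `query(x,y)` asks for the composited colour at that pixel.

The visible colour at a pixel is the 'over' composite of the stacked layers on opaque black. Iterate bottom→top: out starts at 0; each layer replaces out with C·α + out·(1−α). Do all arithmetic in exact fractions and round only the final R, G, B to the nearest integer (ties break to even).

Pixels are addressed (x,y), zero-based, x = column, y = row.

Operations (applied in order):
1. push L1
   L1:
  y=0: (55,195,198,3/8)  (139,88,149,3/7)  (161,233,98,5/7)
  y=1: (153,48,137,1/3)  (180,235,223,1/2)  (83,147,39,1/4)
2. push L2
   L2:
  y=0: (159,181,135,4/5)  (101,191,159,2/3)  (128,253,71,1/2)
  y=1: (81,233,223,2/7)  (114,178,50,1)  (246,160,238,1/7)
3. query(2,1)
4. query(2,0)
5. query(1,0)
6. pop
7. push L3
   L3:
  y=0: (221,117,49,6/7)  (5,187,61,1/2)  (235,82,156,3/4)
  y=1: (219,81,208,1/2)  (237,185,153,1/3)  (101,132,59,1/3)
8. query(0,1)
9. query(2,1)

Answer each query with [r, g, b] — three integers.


query (2,1) [L1,L2] — begin 0,0,0
after L1 α=1/4: [83/4, 147/4, 39/4]
after L2 α=1/7: [741/14, 761/14, 593/14]
rounded: [53, 54, 42]

(2,0) stack=L1,L2; from [0,0,0]:
L1 α=5/7: [115, 1165/7, 70]
L2 α=1/2: [243/2, 1468/7, 141/2]
→ [122, 210, 70]

(1,0) stack=L1,L2; from [0,0,0]:
after L1 α=3/7: [417/7, 264/7, 447/7]
after L2 α=2/3: [1831/21, 2938/21, 891/7]
rounded: [87, 140, 127]

at x=0,y=1 over L1,L3:
after L1 α=1/3: [51, 16, 137/3]
after L3 α=1/2: [135, 97/2, 761/6]
rounded: [135, 48, 127]

at x=2,y=1 over L1,L3:
L1 α=1/4: [83/4, 147/4, 39/4]
L3 α=1/3: [95/2, 137/2, 157/6]
= [48, 68, 26]


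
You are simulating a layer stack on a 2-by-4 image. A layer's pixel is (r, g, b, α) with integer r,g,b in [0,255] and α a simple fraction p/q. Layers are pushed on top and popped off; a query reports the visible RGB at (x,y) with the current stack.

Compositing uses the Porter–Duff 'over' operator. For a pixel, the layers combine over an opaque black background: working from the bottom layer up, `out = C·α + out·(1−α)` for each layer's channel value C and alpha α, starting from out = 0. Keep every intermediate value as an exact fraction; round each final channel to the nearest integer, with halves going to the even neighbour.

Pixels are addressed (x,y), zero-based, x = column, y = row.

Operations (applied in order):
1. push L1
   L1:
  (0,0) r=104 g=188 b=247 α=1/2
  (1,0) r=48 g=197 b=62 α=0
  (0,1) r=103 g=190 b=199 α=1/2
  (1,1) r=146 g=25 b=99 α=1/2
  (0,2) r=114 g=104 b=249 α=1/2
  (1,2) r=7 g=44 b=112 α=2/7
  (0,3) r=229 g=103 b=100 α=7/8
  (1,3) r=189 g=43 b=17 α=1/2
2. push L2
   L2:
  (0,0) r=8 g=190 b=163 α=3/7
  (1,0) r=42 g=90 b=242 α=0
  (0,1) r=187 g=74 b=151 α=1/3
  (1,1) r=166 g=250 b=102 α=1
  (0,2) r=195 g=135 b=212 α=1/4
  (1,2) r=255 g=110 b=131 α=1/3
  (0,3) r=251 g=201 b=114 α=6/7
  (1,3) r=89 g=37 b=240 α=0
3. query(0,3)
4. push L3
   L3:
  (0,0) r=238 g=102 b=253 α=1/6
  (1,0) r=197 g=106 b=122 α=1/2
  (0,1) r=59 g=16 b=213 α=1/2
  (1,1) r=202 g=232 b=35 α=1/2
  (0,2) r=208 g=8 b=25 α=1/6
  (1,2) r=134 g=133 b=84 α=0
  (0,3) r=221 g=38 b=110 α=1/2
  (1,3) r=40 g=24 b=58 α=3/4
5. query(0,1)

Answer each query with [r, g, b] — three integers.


query (0,3) [L1,L2] — begin 0,0,0
+L1 (α=7/8) → [1603/8, 721/8, 175/2]
+L2 (α=6/7) → [13651/56, 10369/56, 1543/14]
= [244, 185, 110]

(0,1) stack=L1,L2,L3; from [0,0,0]:
L1 α=1/2: [103/2, 95, 199/2]
L2 α=1/3: [290/3, 88, 350/3]
L3 α=1/2: [467/6, 52, 989/6]
rounded: [78, 52, 165]


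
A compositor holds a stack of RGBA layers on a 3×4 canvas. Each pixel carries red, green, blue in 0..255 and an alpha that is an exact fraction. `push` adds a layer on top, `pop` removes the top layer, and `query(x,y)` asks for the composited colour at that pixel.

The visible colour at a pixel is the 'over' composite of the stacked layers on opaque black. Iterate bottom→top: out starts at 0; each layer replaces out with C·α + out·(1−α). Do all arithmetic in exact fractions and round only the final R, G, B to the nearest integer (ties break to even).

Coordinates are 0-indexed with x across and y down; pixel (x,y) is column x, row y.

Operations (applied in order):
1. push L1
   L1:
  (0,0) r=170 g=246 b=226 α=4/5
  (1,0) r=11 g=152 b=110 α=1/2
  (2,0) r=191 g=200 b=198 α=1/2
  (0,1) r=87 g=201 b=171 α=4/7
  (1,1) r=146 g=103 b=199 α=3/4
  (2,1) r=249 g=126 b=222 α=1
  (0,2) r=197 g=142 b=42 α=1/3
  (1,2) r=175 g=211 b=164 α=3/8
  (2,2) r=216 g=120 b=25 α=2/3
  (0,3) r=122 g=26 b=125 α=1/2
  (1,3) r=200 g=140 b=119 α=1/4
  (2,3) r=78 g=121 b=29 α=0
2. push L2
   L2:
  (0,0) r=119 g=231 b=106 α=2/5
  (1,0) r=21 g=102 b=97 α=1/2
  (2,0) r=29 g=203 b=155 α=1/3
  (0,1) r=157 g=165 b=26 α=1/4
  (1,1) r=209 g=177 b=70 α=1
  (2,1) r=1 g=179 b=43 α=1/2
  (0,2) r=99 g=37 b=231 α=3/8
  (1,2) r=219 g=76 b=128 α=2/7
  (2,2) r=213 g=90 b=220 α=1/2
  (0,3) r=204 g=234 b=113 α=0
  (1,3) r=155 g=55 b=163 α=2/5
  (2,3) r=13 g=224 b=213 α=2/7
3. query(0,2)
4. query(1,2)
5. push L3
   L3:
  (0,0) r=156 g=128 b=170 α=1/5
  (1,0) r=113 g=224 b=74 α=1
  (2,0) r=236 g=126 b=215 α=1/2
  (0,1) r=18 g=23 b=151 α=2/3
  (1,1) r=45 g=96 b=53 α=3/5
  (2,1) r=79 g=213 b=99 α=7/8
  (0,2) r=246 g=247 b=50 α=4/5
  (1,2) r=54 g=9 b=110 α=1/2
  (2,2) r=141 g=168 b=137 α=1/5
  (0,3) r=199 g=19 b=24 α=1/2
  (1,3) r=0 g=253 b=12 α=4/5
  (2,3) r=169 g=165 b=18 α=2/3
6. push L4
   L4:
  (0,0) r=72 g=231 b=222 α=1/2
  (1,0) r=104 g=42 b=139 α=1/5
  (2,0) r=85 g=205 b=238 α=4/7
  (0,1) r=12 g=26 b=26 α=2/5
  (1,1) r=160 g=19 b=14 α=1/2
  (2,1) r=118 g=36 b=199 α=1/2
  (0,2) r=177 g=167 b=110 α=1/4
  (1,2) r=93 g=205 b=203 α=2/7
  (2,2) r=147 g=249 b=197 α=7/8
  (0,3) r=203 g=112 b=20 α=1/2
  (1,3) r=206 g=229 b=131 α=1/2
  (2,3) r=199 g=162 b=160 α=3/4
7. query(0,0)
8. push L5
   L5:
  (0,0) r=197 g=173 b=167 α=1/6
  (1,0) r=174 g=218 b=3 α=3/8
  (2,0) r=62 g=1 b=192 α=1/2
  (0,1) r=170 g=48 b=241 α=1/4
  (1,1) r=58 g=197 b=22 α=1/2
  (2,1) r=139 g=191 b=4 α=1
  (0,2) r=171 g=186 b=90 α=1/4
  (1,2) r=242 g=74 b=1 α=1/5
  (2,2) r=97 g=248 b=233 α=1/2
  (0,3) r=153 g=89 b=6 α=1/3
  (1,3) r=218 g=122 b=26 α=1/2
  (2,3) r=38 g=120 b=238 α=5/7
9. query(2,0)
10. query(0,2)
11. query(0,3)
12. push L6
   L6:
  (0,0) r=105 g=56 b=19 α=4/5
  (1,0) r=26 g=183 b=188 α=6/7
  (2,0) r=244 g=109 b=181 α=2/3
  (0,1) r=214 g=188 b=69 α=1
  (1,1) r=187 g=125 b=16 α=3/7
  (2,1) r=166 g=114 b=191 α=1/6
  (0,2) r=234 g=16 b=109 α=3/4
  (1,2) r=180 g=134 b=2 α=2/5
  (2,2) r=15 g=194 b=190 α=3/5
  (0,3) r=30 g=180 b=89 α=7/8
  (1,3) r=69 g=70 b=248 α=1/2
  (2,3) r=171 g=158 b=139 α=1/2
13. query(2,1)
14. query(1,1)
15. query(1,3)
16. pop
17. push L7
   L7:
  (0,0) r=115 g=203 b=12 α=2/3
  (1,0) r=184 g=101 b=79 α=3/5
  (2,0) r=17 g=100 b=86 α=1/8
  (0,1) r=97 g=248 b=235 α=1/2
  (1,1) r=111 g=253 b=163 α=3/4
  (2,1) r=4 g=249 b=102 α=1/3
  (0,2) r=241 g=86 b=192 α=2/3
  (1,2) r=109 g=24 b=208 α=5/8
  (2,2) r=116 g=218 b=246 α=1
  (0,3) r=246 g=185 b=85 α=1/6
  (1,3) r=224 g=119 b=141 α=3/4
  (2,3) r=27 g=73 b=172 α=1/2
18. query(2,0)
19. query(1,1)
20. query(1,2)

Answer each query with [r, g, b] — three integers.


(0,2) stack=L1,L2; from [0,0,0]:
L1 α=1/3: [197/3, 142/3, 14]
L2 α=3/8: [469/6, 1043/24, 763/8]
→ [78, 43, 95]

(1,2) stack=L1,L2; from [0,0,0]:
L1 α=3/8: [525/8, 633/8, 123/2]
L2 α=2/7: [6129/56, 4381/56, 161/2]
= [109, 78, 80]

at x=0,y=0 over L1,L2,L3,L4:
L1 α=4/5: [136, 984/5, 904/5]
L2 α=2/5: [646/5, 5262/25, 3772/25]
L3 α=1/5: [3364/25, 24248/125, 19338/125]
L4 α=1/2: [2582/25, 53123/250, 23544/125]
rounded: [103, 212, 188]

query (2,0) [L1,L2,L3,L4,L5] — begin 0,0,0
L1 α=1/2: [191/2, 100, 99]
L2 α=1/3: [220/3, 403/3, 353/3]
L3 α=1/2: [464/3, 781/6, 499/3]
L4 α=4/7: [804/7, 2421/14, 1451/7]
L5 α=1/2: [619/7, 2435/28, 2795/14]
rounded: [88, 87, 200]

query (0,2) [L1,L2,L3,L4,L5] — begin 0,0,0
after L1 α=1/3: [197/3, 142/3, 14]
after L2 α=3/8: [469/6, 1043/24, 763/8]
after L3 α=4/5: [6373/30, 4951/24, 2363/40]
after L4 α=1/4: [8143/40, 6287/32, 11489/160]
after L5 α=1/4: [31269/160, 24813/128, 48867/640]
→ [195, 194, 76]

query (0,3) [L1,L2,L3,L4,L5] — begin 0,0,0
after L1 α=1/2: [61, 13, 125/2]
after L2 α=0: [61, 13, 125/2]
after L3 α=1/2: [130, 16, 173/4]
after L4 α=1/2: [333/2, 64, 253/8]
after L5 α=1/3: [162, 217/3, 277/12]
rounded: [162, 72, 23]

(2,1) stack=L1,L2,L3,L4,L5,L6; from [0,0,0]:
L1 α=1: [249, 126, 222]
L2 α=1/2: [125, 305/2, 265/2]
L3 α=7/8: [339/4, 3287/16, 1651/16]
L4 α=1/2: [811/8, 3863/32, 4835/32]
L5 α=1: [139, 191, 4]
L6 α=1/6: [287/2, 1069/6, 211/6]
→ [144, 178, 35]

(1,1) stack=L1,L2,L3,L4,L5,L6; from [0,0,0]:
+L1 (α=3/4) → [219/2, 309/4, 597/4]
+L2 (α=1) → [209, 177, 70]
+L3 (α=3/5) → [553/5, 642/5, 299/5]
+L4 (α=1/2) → [1353/10, 737/10, 369/10]
+L5 (α=1/2) → [1933/20, 2707/20, 589/20]
+L6 (α=3/7) → [4738/35, 4582/35, 829/35]
= [135, 131, 24]

query (1,3) [L1,L2,L3,L4,L5,L6] — begin 0,0,0
L1 α=1/4: [50, 35, 119/4]
L2 α=2/5: [92, 43, 1661/20]
L3 α=4/5: [92/5, 211, 2621/100]
L4 α=1/2: [561/5, 220, 15721/200]
L5 α=1/2: [1651/10, 171, 20921/400]
L6 α=1/2: [2341/20, 241/2, 120121/800]
→ [117, 120, 150]

at x=2,y=0 over L1,L2,L3,L4,L5,L7:
after L1 α=1/2: [191/2, 100, 99]
after L2 α=1/3: [220/3, 403/3, 353/3]
after L3 α=1/2: [464/3, 781/6, 499/3]
after L4 α=4/7: [804/7, 2421/14, 1451/7]
after L5 α=1/2: [619/7, 2435/28, 2795/14]
after L7 α=1/8: [159/2, 2835/32, 2967/16]
rounded: [80, 89, 185]

query (1,1) [L1,L2,L3,L4,L5,L7] — begin 0,0,0
after L1 α=3/4: [219/2, 309/4, 597/4]
after L2 α=1: [209, 177, 70]
after L3 α=3/5: [553/5, 642/5, 299/5]
after L4 α=1/2: [1353/10, 737/10, 369/10]
after L5 α=1/2: [1933/20, 2707/20, 589/20]
after L7 α=3/4: [8593/80, 17887/80, 10369/80]
= [107, 224, 130]

at x=1,y=2 over L1,L2,L3,L4,L5,L7:
+L1 (α=3/8) → [525/8, 633/8, 123/2]
+L2 (α=2/7) → [6129/56, 4381/56, 161/2]
+L3 (α=1/2) → [9153/112, 4885/112, 381/4]
+L4 (α=2/7) → [66597/784, 70345/784, 3529/28]
+L5 (α=1/5) → [114029/980, 84849/980, 3536/35]
+L7 (α=5/8) → [876187/7840, 372147/7840, 5876/35]
→ [112, 47, 168]


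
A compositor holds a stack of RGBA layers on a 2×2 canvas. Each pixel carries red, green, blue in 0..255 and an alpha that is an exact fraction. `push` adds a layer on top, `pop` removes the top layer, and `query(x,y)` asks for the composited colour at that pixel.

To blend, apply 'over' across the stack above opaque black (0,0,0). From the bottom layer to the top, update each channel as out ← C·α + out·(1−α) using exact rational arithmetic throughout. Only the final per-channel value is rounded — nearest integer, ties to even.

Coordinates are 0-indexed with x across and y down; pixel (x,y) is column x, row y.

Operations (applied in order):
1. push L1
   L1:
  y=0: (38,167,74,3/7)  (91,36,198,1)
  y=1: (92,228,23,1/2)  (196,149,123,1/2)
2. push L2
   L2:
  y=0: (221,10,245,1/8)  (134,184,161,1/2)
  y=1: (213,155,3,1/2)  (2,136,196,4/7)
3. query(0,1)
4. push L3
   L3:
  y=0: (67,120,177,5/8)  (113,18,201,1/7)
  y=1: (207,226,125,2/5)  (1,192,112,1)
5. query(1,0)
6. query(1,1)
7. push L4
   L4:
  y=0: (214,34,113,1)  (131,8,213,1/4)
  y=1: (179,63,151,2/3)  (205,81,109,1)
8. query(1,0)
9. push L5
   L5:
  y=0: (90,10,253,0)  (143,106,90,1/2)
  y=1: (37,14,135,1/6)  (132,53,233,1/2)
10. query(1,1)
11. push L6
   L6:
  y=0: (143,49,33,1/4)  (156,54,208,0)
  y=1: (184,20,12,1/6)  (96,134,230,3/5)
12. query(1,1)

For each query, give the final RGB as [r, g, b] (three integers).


at x=0,y=1 over L1,L2:
after L1 α=1/2: [46, 114, 23/2]
after L2 α=1/2: [259/2, 269/2, 29/4]
= [130, 134, 7]

(1,0) stack=L1,L2,L3; from [0,0,0]:
L1 α=1: [91, 36, 198]
L2 α=1/2: [225/2, 110, 359/2]
L3 α=1/7: [788/7, 678/7, 1278/7]
→ [113, 97, 183]

at x=1,y=1 over L1,L2,L3:
L1 α=1/2: [98, 149/2, 123/2]
L2 α=4/7: [302/7, 1535/14, 1937/14]
L3 α=1: [1, 192, 112]
→ [1, 192, 112]

at x=1,y=0 over L1,L2,L3,L4:
+L1 (α=1) → [91, 36, 198]
+L2 (α=1/2) → [225/2, 110, 359/2]
+L3 (α=1/7) → [788/7, 678/7, 1278/7]
+L4 (α=1/4) → [3281/28, 1045/14, 5325/28]
rounded: [117, 75, 190]

(1,1) stack=L1,L2,L3,L4,L5; from [0,0,0]:
after L1 α=1/2: [98, 149/2, 123/2]
after L2 α=4/7: [302/7, 1535/14, 1937/14]
after L3 α=1: [1, 192, 112]
after L4 α=1: [205, 81, 109]
after L5 α=1/2: [337/2, 67, 171]
rounded: [168, 67, 171]

(1,1) stack=L1,L2,L3,L4,L5,L6; from [0,0,0]:
L1 α=1/2: [98, 149/2, 123/2]
L2 α=4/7: [302/7, 1535/14, 1937/14]
L3 α=1: [1, 192, 112]
L4 α=1: [205, 81, 109]
L5 α=1/2: [337/2, 67, 171]
L6 α=3/5: [125, 536/5, 1032/5]
= [125, 107, 206]
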